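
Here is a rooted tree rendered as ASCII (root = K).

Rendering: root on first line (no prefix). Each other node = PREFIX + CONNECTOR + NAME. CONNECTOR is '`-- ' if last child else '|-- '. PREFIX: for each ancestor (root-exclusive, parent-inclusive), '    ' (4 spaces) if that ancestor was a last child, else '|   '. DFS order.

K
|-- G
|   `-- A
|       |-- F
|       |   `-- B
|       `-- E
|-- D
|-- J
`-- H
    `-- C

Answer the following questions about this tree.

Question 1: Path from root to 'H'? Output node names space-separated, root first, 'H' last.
Answer: K H

Derivation:
Walk down from root: K -> H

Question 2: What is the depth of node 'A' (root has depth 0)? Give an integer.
Answer: 2

Derivation:
Path from root to A: K -> G -> A
Depth = number of edges = 2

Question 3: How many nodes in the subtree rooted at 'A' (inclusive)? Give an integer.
Subtree rooted at A contains: A, B, E, F
Count = 4

Answer: 4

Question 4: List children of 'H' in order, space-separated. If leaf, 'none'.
Answer: C

Derivation:
Node H's children (from adjacency): C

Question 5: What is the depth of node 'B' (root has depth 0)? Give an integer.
Path from root to B: K -> G -> A -> F -> B
Depth = number of edges = 4

Answer: 4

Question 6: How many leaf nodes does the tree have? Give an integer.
Leaves (nodes with no children): B, C, D, E, J

Answer: 5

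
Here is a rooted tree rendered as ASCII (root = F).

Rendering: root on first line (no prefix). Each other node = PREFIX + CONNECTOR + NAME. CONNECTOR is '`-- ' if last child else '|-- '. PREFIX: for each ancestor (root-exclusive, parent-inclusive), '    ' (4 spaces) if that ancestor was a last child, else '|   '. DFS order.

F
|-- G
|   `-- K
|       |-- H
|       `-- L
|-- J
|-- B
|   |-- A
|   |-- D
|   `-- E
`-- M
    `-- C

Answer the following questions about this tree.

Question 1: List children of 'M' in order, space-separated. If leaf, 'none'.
Answer: C

Derivation:
Node M's children (from adjacency): C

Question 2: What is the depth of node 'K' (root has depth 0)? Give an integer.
Answer: 2

Derivation:
Path from root to K: F -> G -> K
Depth = number of edges = 2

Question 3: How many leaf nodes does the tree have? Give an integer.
Leaves (nodes with no children): A, C, D, E, H, J, L

Answer: 7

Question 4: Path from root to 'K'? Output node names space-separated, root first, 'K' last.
Answer: F G K

Derivation:
Walk down from root: F -> G -> K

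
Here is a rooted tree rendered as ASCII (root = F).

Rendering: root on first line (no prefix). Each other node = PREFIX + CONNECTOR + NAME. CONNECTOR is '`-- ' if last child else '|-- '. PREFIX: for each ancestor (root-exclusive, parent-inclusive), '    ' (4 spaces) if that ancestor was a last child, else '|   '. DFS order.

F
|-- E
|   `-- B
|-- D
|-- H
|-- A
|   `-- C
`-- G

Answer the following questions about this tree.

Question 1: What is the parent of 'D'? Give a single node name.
Answer: F

Derivation:
Scan adjacency: D appears as child of F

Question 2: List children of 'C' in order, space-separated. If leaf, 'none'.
Answer: none

Derivation:
Node C's children (from adjacency): (leaf)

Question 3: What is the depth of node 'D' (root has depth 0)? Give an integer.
Path from root to D: F -> D
Depth = number of edges = 1

Answer: 1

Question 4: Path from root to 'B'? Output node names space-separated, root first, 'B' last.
Walk down from root: F -> E -> B

Answer: F E B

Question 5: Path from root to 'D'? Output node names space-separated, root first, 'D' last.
Answer: F D

Derivation:
Walk down from root: F -> D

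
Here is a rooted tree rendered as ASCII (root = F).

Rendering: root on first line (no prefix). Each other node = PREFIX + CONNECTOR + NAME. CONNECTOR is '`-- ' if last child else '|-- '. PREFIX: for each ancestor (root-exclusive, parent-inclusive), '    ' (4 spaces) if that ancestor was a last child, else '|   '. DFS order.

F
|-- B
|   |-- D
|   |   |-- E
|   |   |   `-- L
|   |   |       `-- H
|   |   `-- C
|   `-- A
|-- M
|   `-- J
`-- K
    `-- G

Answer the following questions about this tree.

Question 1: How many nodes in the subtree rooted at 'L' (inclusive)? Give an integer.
Subtree rooted at L contains: H, L
Count = 2

Answer: 2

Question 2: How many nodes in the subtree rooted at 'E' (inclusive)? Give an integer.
Subtree rooted at E contains: E, H, L
Count = 3

Answer: 3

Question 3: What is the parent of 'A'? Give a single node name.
Answer: B

Derivation:
Scan adjacency: A appears as child of B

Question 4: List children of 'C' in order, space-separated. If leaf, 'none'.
Node C's children (from adjacency): (leaf)

Answer: none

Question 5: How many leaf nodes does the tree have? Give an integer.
Leaves (nodes with no children): A, C, G, H, J

Answer: 5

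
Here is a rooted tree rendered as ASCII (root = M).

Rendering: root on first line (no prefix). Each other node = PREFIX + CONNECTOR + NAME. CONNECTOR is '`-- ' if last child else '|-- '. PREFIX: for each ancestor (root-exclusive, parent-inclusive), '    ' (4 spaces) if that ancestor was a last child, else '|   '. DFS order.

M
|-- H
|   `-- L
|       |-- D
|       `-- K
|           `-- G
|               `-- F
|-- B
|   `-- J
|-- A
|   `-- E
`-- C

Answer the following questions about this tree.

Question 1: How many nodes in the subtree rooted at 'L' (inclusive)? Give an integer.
Answer: 5

Derivation:
Subtree rooted at L contains: D, F, G, K, L
Count = 5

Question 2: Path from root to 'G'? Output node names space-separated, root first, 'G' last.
Walk down from root: M -> H -> L -> K -> G

Answer: M H L K G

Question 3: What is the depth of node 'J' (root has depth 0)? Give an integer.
Answer: 2

Derivation:
Path from root to J: M -> B -> J
Depth = number of edges = 2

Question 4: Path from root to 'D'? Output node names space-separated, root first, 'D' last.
Answer: M H L D

Derivation:
Walk down from root: M -> H -> L -> D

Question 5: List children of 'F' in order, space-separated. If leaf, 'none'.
Node F's children (from adjacency): (leaf)

Answer: none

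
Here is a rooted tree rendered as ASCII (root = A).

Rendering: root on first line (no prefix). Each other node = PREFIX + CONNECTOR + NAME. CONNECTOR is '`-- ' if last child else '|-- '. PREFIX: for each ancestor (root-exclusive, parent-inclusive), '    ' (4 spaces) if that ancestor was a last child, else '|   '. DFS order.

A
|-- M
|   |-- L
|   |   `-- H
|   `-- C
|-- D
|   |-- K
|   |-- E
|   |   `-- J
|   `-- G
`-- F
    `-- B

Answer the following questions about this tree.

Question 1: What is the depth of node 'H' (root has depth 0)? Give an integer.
Path from root to H: A -> M -> L -> H
Depth = number of edges = 3

Answer: 3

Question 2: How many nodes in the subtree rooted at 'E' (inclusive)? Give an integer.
Subtree rooted at E contains: E, J
Count = 2

Answer: 2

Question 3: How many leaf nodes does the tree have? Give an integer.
Leaves (nodes with no children): B, C, G, H, J, K

Answer: 6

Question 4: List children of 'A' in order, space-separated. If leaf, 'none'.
Node A's children (from adjacency): M, D, F

Answer: M D F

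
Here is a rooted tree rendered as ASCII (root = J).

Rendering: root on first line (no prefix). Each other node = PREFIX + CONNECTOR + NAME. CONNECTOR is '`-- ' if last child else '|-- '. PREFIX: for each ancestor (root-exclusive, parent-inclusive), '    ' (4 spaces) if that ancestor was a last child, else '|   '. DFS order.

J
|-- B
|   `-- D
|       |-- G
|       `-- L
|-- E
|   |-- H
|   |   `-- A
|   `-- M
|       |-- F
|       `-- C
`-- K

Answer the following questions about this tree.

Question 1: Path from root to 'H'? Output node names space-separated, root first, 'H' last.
Answer: J E H

Derivation:
Walk down from root: J -> E -> H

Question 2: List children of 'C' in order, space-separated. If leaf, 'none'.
Node C's children (from adjacency): (leaf)

Answer: none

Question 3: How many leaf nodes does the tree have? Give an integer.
Leaves (nodes with no children): A, C, F, G, K, L

Answer: 6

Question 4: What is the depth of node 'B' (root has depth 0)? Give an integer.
Answer: 1

Derivation:
Path from root to B: J -> B
Depth = number of edges = 1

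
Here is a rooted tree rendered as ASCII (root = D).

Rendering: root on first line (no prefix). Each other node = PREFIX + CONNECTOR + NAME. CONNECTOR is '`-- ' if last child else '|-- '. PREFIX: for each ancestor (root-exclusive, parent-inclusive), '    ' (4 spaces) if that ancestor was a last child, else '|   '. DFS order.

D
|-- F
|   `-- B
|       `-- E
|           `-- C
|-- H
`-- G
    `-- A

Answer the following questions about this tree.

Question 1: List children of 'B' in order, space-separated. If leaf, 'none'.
Node B's children (from adjacency): E

Answer: E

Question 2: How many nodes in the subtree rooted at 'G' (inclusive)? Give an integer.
Subtree rooted at G contains: A, G
Count = 2

Answer: 2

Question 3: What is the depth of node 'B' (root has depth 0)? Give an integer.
Answer: 2

Derivation:
Path from root to B: D -> F -> B
Depth = number of edges = 2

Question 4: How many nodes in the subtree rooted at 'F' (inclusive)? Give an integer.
Subtree rooted at F contains: B, C, E, F
Count = 4

Answer: 4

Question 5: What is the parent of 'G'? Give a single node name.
Answer: D

Derivation:
Scan adjacency: G appears as child of D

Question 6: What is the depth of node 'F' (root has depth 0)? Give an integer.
Path from root to F: D -> F
Depth = number of edges = 1

Answer: 1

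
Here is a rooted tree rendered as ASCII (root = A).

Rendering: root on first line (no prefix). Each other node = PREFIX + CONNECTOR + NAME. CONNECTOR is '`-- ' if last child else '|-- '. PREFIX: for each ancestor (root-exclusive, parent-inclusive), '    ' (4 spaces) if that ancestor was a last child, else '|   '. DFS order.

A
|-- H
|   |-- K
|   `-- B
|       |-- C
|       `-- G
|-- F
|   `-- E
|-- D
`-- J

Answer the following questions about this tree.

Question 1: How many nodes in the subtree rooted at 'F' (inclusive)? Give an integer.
Answer: 2

Derivation:
Subtree rooted at F contains: E, F
Count = 2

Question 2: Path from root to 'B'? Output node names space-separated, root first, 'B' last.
Answer: A H B

Derivation:
Walk down from root: A -> H -> B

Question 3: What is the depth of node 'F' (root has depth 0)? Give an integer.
Answer: 1

Derivation:
Path from root to F: A -> F
Depth = number of edges = 1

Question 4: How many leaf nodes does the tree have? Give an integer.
Answer: 6

Derivation:
Leaves (nodes with no children): C, D, E, G, J, K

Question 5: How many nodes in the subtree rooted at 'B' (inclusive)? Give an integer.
Answer: 3

Derivation:
Subtree rooted at B contains: B, C, G
Count = 3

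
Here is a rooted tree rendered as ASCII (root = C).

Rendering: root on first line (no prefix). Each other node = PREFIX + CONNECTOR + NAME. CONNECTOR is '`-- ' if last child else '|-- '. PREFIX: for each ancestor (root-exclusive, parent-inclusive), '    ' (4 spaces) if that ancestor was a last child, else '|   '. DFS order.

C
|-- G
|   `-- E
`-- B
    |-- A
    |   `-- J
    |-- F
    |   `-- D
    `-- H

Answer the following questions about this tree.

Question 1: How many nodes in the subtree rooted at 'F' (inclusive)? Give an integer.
Answer: 2

Derivation:
Subtree rooted at F contains: D, F
Count = 2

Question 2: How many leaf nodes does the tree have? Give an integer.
Answer: 4

Derivation:
Leaves (nodes with no children): D, E, H, J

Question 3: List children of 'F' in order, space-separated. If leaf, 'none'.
Answer: D

Derivation:
Node F's children (from adjacency): D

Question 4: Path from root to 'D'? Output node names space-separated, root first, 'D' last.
Walk down from root: C -> B -> F -> D

Answer: C B F D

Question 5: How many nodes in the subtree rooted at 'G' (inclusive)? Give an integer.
Subtree rooted at G contains: E, G
Count = 2

Answer: 2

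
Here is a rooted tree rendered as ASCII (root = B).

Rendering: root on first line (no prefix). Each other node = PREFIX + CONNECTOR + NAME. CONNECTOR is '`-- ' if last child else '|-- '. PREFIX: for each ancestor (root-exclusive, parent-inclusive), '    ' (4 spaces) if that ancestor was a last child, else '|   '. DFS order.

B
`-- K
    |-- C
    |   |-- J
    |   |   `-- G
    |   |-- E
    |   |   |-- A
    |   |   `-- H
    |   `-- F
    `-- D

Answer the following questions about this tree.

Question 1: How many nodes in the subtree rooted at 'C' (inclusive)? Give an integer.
Subtree rooted at C contains: A, C, E, F, G, H, J
Count = 7

Answer: 7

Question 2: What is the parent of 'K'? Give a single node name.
Answer: B

Derivation:
Scan adjacency: K appears as child of B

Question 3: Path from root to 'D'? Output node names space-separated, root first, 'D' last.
Walk down from root: B -> K -> D

Answer: B K D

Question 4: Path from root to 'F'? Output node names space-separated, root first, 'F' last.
Walk down from root: B -> K -> C -> F

Answer: B K C F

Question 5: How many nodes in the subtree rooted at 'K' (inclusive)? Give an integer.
Answer: 9

Derivation:
Subtree rooted at K contains: A, C, D, E, F, G, H, J, K
Count = 9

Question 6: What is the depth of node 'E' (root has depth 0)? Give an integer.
Answer: 3

Derivation:
Path from root to E: B -> K -> C -> E
Depth = number of edges = 3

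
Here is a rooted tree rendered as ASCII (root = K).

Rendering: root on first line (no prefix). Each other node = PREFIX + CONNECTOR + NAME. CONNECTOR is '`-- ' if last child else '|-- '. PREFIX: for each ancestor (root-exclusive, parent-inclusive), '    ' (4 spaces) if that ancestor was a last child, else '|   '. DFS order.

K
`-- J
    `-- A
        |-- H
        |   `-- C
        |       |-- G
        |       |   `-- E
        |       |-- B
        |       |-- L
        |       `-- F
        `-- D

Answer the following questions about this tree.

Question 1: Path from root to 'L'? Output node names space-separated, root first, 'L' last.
Walk down from root: K -> J -> A -> H -> C -> L

Answer: K J A H C L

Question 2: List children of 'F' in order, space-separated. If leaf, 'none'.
Answer: none

Derivation:
Node F's children (from adjacency): (leaf)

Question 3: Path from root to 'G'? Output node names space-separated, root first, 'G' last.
Walk down from root: K -> J -> A -> H -> C -> G

Answer: K J A H C G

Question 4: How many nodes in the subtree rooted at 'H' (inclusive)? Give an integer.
Answer: 7

Derivation:
Subtree rooted at H contains: B, C, E, F, G, H, L
Count = 7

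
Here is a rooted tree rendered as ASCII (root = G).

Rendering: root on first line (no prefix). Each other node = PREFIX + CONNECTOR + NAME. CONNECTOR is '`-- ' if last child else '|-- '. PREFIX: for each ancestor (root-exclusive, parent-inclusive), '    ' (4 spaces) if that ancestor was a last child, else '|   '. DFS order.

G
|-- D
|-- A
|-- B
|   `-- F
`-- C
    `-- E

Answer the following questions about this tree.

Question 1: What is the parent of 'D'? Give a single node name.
Answer: G

Derivation:
Scan adjacency: D appears as child of G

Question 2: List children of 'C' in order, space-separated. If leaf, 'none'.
Answer: E

Derivation:
Node C's children (from adjacency): E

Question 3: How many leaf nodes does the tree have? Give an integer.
Answer: 4

Derivation:
Leaves (nodes with no children): A, D, E, F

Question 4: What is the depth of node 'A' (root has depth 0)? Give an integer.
Path from root to A: G -> A
Depth = number of edges = 1

Answer: 1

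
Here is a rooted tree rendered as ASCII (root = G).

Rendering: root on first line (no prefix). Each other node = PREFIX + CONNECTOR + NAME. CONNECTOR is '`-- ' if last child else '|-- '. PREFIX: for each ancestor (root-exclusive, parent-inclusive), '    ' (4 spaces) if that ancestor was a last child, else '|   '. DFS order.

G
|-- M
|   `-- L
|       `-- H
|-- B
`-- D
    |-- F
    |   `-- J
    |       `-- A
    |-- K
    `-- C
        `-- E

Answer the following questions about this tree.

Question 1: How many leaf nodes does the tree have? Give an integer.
Leaves (nodes with no children): A, B, E, H, K

Answer: 5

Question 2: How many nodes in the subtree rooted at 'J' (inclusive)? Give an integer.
Answer: 2

Derivation:
Subtree rooted at J contains: A, J
Count = 2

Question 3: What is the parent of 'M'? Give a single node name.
Scan adjacency: M appears as child of G

Answer: G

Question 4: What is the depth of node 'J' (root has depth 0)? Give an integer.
Answer: 3

Derivation:
Path from root to J: G -> D -> F -> J
Depth = number of edges = 3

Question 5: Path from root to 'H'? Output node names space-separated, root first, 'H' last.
Answer: G M L H

Derivation:
Walk down from root: G -> M -> L -> H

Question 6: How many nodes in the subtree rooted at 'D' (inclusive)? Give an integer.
Subtree rooted at D contains: A, C, D, E, F, J, K
Count = 7

Answer: 7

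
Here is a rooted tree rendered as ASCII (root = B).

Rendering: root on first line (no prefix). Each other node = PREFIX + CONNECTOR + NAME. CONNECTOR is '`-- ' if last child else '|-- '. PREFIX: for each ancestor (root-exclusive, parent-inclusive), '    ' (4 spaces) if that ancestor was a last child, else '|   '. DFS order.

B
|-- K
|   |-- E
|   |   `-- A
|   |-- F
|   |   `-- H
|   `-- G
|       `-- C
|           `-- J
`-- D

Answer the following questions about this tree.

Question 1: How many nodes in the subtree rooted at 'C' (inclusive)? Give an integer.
Answer: 2

Derivation:
Subtree rooted at C contains: C, J
Count = 2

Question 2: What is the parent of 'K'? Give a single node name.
Answer: B

Derivation:
Scan adjacency: K appears as child of B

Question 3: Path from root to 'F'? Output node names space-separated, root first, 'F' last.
Answer: B K F

Derivation:
Walk down from root: B -> K -> F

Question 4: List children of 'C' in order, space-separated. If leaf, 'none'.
Node C's children (from adjacency): J

Answer: J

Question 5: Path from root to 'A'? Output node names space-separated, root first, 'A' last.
Walk down from root: B -> K -> E -> A

Answer: B K E A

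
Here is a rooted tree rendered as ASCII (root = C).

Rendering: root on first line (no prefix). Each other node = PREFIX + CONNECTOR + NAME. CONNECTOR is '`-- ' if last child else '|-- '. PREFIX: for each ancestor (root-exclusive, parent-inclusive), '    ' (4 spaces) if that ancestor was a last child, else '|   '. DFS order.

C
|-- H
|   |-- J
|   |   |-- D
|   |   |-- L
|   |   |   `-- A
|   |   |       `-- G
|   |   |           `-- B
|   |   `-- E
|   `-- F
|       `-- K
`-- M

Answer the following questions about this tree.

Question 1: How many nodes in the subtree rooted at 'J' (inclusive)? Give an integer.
Answer: 7

Derivation:
Subtree rooted at J contains: A, B, D, E, G, J, L
Count = 7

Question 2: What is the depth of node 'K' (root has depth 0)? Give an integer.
Answer: 3

Derivation:
Path from root to K: C -> H -> F -> K
Depth = number of edges = 3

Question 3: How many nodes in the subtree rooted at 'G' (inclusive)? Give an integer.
Answer: 2

Derivation:
Subtree rooted at G contains: B, G
Count = 2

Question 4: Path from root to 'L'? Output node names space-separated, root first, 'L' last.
Walk down from root: C -> H -> J -> L

Answer: C H J L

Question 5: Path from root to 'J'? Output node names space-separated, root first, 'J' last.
Answer: C H J

Derivation:
Walk down from root: C -> H -> J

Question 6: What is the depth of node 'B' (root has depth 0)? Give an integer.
Answer: 6

Derivation:
Path from root to B: C -> H -> J -> L -> A -> G -> B
Depth = number of edges = 6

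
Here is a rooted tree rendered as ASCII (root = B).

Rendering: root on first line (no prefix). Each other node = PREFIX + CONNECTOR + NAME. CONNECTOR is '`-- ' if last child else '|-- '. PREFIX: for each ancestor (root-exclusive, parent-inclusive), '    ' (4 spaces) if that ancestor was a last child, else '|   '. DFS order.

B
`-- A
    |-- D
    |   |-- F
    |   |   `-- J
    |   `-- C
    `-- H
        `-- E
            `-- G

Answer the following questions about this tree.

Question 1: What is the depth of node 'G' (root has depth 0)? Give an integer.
Path from root to G: B -> A -> H -> E -> G
Depth = number of edges = 4

Answer: 4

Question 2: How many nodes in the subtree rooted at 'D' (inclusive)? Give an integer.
Subtree rooted at D contains: C, D, F, J
Count = 4

Answer: 4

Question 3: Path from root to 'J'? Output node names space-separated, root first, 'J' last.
Walk down from root: B -> A -> D -> F -> J

Answer: B A D F J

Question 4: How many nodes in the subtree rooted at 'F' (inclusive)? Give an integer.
Answer: 2

Derivation:
Subtree rooted at F contains: F, J
Count = 2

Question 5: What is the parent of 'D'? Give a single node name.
Answer: A

Derivation:
Scan adjacency: D appears as child of A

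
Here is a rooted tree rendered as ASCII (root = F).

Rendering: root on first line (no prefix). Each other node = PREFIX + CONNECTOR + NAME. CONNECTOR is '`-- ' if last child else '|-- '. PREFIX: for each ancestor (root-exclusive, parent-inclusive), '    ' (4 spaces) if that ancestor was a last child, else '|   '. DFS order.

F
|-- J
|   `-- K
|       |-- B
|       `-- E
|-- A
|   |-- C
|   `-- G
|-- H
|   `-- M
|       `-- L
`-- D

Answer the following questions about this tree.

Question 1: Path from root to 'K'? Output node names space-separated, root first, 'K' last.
Walk down from root: F -> J -> K

Answer: F J K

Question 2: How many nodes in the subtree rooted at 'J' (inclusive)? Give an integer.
Subtree rooted at J contains: B, E, J, K
Count = 4

Answer: 4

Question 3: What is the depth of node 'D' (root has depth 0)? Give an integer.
Path from root to D: F -> D
Depth = number of edges = 1

Answer: 1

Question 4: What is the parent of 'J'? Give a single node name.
Scan adjacency: J appears as child of F

Answer: F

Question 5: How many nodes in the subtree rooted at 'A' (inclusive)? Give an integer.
Subtree rooted at A contains: A, C, G
Count = 3

Answer: 3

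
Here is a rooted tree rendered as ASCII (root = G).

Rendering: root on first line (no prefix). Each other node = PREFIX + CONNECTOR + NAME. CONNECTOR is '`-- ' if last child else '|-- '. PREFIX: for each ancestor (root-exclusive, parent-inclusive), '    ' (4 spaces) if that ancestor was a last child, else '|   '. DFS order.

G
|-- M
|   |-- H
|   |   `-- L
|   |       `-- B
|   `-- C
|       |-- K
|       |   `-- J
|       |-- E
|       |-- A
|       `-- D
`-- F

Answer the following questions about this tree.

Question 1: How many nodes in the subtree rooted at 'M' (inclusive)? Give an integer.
Subtree rooted at M contains: A, B, C, D, E, H, J, K, L, M
Count = 10

Answer: 10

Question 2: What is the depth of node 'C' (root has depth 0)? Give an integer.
Answer: 2

Derivation:
Path from root to C: G -> M -> C
Depth = number of edges = 2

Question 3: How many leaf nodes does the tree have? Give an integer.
Leaves (nodes with no children): A, B, D, E, F, J

Answer: 6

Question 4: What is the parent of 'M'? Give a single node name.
Answer: G

Derivation:
Scan adjacency: M appears as child of G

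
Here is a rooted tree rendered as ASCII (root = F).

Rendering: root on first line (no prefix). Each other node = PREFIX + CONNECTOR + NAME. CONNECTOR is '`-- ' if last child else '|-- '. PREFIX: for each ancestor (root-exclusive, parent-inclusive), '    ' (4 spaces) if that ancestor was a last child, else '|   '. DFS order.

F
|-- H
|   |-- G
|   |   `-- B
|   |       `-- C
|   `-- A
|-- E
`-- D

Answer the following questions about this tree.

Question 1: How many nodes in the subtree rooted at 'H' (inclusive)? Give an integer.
Answer: 5

Derivation:
Subtree rooted at H contains: A, B, C, G, H
Count = 5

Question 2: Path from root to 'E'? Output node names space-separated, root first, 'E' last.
Answer: F E

Derivation:
Walk down from root: F -> E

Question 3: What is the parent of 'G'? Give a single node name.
Scan adjacency: G appears as child of H

Answer: H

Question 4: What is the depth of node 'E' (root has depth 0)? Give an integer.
Answer: 1

Derivation:
Path from root to E: F -> E
Depth = number of edges = 1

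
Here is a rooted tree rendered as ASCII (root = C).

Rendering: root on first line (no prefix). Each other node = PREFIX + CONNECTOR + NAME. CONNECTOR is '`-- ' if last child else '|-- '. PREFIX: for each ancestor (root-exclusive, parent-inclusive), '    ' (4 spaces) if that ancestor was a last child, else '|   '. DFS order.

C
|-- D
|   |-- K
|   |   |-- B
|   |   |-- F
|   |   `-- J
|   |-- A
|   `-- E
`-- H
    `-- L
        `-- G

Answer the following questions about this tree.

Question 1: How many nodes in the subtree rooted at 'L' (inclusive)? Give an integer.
Subtree rooted at L contains: G, L
Count = 2

Answer: 2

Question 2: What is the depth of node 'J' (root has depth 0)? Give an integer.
Answer: 3

Derivation:
Path from root to J: C -> D -> K -> J
Depth = number of edges = 3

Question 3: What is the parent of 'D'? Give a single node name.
Answer: C

Derivation:
Scan adjacency: D appears as child of C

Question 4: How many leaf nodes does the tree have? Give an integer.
Leaves (nodes with no children): A, B, E, F, G, J

Answer: 6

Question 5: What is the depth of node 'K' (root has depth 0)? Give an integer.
Path from root to K: C -> D -> K
Depth = number of edges = 2

Answer: 2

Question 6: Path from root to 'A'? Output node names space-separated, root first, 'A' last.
Walk down from root: C -> D -> A

Answer: C D A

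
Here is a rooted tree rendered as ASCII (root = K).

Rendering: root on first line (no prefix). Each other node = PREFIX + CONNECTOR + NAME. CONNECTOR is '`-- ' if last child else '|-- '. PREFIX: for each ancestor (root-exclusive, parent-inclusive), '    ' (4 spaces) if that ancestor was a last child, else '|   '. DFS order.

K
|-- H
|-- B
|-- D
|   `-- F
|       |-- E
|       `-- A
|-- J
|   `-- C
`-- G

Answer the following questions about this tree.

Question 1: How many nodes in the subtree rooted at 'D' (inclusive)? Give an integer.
Answer: 4

Derivation:
Subtree rooted at D contains: A, D, E, F
Count = 4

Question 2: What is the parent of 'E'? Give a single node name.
Scan adjacency: E appears as child of F

Answer: F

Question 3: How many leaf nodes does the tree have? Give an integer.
Leaves (nodes with no children): A, B, C, E, G, H

Answer: 6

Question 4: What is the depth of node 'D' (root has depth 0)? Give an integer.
Path from root to D: K -> D
Depth = number of edges = 1

Answer: 1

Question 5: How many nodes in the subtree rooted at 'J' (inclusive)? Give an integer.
Subtree rooted at J contains: C, J
Count = 2

Answer: 2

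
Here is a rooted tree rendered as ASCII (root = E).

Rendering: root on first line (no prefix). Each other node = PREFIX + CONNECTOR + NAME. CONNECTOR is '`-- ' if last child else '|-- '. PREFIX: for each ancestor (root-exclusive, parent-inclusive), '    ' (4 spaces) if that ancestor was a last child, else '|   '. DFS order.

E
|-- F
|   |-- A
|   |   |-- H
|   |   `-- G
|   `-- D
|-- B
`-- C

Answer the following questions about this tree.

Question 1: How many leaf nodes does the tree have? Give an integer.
Answer: 5

Derivation:
Leaves (nodes with no children): B, C, D, G, H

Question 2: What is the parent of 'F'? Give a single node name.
Answer: E

Derivation:
Scan adjacency: F appears as child of E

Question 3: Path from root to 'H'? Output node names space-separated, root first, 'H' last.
Answer: E F A H

Derivation:
Walk down from root: E -> F -> A -> H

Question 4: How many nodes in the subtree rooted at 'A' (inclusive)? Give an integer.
Answer: 3

Derivation:
Subtree rooted at A contains: A, G, H
Count = 3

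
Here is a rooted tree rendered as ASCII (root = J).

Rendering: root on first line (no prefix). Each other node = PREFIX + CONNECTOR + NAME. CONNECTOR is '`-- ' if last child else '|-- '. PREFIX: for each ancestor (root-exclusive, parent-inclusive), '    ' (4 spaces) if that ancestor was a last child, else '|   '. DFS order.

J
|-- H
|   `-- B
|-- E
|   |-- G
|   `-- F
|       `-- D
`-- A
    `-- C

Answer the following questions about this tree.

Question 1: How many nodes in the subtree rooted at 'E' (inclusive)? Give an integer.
Answer: 4

Derivation:
Subtree rooted at E contains: D, E, F, G
Count = 4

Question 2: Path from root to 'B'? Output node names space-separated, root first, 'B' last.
Answer: J H B

Derivation:
Walk down from root: J -> H -> B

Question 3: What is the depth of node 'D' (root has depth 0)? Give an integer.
Path from root to D: J -> E -> F -> D
Depth = number of edges = 3

Answer: 3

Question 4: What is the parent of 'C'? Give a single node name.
Answer: A

Derivation:
Scan adjacency: C appears as child of A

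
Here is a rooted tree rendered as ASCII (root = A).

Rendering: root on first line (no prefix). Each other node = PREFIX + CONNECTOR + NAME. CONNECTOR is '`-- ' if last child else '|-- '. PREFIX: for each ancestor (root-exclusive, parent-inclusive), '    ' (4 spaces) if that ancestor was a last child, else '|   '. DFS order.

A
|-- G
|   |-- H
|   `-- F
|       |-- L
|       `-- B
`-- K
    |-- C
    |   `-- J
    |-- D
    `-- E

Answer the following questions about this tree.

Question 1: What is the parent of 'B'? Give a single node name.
Answer: F

Derivation:
Scan adjacency: B appears as child of F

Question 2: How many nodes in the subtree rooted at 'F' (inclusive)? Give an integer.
Subtree rooted at F contains: B, F, L
Count = 3

Answer: 3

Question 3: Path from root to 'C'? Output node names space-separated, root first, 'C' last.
Walk down from root: A -> K -> C

Answer: A K C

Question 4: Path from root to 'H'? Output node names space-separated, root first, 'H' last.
Walk down from root: A -> G -> H

Answer: A G H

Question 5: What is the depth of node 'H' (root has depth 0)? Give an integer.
Path from root to H: A -> G -> H
Depth = number of edges = 2

Answer: 2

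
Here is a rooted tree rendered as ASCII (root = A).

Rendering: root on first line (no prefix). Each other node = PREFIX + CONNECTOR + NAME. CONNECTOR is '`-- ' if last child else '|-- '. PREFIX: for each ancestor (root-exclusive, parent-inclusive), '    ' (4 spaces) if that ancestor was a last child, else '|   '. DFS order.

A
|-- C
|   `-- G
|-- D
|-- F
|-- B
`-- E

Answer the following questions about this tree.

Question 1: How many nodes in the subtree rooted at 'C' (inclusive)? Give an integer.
Subtree rooted at C contains: C, G
Count = 2

Answer: 2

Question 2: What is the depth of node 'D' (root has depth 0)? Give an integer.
Path from root to D: A -> D
Depth = number of edges = 1

Answer: 1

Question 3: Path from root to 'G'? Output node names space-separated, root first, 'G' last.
Answer: A C G

Derivation:
Walk down from root: A -> C -> G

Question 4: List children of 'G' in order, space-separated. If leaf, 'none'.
Node G's children (from adjacency): (leaf)

Answer: none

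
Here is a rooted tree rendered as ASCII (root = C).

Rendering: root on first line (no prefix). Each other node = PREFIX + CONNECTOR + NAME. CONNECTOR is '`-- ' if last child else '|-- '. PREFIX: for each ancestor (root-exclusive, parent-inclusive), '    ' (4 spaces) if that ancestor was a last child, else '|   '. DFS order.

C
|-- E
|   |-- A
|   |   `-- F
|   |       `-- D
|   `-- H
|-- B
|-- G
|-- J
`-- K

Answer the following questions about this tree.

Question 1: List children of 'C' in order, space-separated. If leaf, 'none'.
Node C's children (from adjacency): E, B, G, J, K

Answer: E B G J K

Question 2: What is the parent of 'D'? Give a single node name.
Scan adjacency: D appears as child of F

Answer: F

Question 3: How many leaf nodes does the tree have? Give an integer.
Leaves (nodes with no children): B, D, G, H, J, K

Answer: 6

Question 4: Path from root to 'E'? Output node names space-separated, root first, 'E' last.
Walk down from root: C -> E

Answer: C E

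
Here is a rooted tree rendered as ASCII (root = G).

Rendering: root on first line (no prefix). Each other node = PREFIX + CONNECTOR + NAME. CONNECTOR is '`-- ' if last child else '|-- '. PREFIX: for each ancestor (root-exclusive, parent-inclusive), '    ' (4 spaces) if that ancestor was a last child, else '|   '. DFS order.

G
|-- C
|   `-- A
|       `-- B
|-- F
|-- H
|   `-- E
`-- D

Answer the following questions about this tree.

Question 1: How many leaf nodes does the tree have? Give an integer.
Answer: 4

Derivation:
Leaves (nodes with no children): B, D, E, F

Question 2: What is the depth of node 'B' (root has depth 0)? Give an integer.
Answer: 3

Derivation:
Path from root to B: G -> C -> A -> B
Depth = number of edges = 3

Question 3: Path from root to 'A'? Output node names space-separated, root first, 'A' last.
Walk down from root: G -> C -> A

Answer: G C A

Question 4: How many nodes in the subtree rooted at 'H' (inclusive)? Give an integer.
Answer: 2

Derivation:
Subtree rooted at H contains: E, H
Count = 2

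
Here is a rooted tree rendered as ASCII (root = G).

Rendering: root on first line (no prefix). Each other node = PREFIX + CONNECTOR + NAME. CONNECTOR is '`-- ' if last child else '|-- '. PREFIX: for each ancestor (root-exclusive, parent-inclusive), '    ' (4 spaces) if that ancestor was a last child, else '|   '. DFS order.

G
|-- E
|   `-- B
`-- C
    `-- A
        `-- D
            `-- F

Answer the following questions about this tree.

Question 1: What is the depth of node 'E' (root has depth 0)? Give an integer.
Answer: 1

Derivation:
Path from root to E: G -> E
Depth = number of edges = 1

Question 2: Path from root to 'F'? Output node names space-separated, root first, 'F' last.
Walk down from root: G -> C -> A -> D -> F

Answer: G C A D F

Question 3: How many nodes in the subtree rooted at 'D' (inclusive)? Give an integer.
Subtree rooted at D contains: D, F
Count = 2

Answer: 2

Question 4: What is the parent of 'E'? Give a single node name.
Scan adjacency: E appears as child of G

Answer: G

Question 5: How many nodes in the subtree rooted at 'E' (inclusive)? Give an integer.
Answer: 2

Derivation:
Subtree rooted at E contains: B, E
Count = 2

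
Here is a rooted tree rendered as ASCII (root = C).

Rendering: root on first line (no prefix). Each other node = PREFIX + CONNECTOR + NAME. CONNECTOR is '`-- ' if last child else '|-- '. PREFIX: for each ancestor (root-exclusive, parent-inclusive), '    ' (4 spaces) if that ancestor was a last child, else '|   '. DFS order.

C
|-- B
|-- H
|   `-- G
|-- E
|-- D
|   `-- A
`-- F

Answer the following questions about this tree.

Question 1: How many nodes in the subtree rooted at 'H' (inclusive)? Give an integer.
Subtree rooted at H contains: G, H
Count = 2

Answer: 2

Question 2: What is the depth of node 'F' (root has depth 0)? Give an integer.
Path from root to F: C -> F
Depth = number of edges = 1

Answer: 1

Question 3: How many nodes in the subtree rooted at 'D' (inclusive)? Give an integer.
Answer: 2

Derivation:
Subtree rooted at D contains: A, D
Count = 2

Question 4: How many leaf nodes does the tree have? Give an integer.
Leaves (nodes with no children): A, B, E, F, G

Answer: 5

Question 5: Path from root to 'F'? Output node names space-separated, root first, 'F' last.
Answer: C F

Derivation:
Walk down from root: C -> F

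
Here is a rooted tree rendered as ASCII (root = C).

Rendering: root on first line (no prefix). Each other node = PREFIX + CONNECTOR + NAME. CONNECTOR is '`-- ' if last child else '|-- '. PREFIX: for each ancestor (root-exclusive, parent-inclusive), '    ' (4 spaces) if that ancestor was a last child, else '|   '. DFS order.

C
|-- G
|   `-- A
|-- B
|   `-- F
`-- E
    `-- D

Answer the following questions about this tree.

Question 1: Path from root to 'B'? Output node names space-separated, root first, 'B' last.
Answer: C B

Derivation:
Walk down from root: C -> B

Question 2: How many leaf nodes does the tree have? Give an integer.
Answer: 3

Derivation:
Leaves (nodes with no children): A, D, F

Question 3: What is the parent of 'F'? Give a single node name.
Scan adjacency: F appears as child of B

Answer: B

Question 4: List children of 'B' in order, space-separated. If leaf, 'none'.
Node B's children (from adjacency): F

Answer: F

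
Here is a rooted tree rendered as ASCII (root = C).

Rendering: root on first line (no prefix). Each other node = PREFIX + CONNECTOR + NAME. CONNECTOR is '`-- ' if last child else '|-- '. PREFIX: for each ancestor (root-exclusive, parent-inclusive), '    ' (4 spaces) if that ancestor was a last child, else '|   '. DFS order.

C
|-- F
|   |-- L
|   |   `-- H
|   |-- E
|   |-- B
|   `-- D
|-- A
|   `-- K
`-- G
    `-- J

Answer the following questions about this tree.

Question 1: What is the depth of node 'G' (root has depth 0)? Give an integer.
Answer: 1

Derivation:
Path from root to G: C -> G
Depth = number of edges = 1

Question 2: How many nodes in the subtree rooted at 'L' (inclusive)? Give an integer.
Answer: 2

Derivation:
Subtree rooted at L contains: H, L
Count = 2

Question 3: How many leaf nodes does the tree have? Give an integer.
Leaves (nodes with no children): B, D, E, H, J, K

Answer: 6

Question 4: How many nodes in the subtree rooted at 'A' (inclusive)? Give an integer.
Answer: 2

Derivation:
Subtree rooted at A contains: A, K
Count = 2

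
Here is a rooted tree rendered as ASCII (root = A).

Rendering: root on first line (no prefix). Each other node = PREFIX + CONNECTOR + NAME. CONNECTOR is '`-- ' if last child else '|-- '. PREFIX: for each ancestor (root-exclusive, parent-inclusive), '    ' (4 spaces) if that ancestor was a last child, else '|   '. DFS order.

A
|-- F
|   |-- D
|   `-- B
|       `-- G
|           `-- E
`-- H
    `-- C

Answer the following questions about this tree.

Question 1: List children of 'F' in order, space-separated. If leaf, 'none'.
Answer: D B

Derivation:
Node F's children (from adjacency): D, B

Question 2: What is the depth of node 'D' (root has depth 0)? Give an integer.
Path from root to D: A -> F -> D
Depth = number of edges = 2

Answer: 2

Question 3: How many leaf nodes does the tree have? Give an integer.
Leaves (nodes with no children): C, D, E

Answer: 3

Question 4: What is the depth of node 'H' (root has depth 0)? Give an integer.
Path from root to H: A -> H
Depth = number of edges = 1

Answer: 1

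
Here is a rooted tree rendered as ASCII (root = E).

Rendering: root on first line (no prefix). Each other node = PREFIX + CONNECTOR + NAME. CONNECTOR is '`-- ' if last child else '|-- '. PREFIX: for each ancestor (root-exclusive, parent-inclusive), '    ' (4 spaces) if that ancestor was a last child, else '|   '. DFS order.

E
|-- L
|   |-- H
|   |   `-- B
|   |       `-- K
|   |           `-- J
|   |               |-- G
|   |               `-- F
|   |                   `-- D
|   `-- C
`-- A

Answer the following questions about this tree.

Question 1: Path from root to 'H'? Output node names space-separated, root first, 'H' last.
Walk down from root: E -> L -> H

Answer: E L H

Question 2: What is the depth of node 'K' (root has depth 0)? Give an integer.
Path from root to K: E -> L -> H -> B -> K
Depth = number of edges = 4

Answer: 4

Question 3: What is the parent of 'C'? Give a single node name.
Answer: L

Derivation:
Scan adjacency: C appears as child of L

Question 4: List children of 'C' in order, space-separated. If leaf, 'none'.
Answer: none

Derivation:
Node C's children (from adjacency): (leaf)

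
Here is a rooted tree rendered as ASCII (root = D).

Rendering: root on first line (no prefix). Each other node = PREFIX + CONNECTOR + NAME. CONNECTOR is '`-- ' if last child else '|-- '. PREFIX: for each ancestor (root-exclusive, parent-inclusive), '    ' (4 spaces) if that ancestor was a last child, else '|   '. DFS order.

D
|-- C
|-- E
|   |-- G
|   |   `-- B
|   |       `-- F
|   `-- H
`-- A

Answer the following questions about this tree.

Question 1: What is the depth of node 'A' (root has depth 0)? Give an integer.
Path from root to A: D -> A
Depth = number of edges = 1

Answer: 1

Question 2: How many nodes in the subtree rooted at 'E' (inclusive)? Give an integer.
Answer: 5

Derivation:
Subtree rooted at E contains: B, E, F, G, H
Count = 5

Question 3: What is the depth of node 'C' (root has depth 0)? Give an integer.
Answer: 1

Derivation:
Path from root to C: D -> C
Depth = number of edges = 1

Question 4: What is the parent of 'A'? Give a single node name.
Scan adjacency: A appears as child of D

Answer: D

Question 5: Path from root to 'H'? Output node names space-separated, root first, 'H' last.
Walk down from root: D -> E -> H

Answer: D E H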